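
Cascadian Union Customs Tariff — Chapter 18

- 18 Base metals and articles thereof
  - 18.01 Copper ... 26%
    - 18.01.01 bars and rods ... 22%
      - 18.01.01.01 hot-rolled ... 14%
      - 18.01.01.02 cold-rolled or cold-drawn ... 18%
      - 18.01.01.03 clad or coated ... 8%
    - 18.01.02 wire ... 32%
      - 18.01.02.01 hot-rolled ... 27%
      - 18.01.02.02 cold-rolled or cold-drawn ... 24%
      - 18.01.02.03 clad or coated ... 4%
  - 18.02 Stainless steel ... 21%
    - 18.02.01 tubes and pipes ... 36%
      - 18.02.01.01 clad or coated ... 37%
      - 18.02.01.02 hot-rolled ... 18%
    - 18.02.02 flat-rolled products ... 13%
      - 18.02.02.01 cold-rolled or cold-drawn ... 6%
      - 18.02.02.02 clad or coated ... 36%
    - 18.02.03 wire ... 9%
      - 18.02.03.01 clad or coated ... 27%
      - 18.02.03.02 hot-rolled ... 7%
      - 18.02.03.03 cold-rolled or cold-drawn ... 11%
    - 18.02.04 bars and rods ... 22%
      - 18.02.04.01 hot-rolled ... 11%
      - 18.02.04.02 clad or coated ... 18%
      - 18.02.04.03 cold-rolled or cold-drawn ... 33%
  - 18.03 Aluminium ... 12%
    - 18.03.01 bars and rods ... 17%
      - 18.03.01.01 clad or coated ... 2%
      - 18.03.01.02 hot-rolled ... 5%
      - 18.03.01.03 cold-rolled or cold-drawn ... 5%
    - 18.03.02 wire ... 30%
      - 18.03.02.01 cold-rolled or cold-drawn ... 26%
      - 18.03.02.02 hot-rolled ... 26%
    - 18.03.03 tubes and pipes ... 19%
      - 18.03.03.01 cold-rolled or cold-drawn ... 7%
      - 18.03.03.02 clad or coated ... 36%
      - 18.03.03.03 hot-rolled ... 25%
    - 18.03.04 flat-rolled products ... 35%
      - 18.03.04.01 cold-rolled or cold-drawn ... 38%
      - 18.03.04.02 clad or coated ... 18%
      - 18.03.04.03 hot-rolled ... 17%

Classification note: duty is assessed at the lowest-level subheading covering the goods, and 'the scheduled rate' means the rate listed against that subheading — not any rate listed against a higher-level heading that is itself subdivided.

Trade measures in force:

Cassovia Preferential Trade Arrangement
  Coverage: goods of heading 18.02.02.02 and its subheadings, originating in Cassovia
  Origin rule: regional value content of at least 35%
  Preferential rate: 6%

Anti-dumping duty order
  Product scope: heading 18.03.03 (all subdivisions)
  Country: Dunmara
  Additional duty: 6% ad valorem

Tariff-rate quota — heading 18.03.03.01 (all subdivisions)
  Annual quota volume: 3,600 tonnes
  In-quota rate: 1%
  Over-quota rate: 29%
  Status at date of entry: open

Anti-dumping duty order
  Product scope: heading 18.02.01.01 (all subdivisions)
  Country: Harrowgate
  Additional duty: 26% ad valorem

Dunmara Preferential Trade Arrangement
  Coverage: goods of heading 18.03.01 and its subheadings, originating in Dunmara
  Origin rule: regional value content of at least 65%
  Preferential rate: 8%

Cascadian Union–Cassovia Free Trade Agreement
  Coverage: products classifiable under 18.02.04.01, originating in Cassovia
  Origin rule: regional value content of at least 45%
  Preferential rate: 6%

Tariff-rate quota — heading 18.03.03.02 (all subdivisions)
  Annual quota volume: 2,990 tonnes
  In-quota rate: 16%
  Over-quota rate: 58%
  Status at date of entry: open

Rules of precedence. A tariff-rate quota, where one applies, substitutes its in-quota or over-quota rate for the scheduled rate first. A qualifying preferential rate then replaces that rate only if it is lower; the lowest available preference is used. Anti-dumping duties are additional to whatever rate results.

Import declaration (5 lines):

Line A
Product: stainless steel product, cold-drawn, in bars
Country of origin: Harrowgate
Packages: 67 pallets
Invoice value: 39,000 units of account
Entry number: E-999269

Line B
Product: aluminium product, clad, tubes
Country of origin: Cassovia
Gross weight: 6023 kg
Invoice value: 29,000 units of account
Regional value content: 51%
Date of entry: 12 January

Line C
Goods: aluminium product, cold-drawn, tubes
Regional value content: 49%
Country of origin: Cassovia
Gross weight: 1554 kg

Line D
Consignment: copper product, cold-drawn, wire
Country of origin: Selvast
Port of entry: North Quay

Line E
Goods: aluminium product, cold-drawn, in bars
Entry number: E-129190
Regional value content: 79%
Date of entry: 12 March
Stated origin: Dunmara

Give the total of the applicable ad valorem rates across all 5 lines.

Line A: stainless steel → 18.02; in bars → 18.02.04; cold-drawn → 18.02.04.03. Scheduled 33%. No special measure applies. → 33%.
Line B: aluminium → 18.03; tubes → 18.03.03; clad → 18.03.03.02. Scheduled 36%. quota on 18.03.03.02 open → in-quota 16%; Cassovia agreement on 18.02.02.02: 18.03.03.02 not covered; Cassovia agreement on 18.02.04.01: 18.03.03.02 not covered. → 16%.
Line C: aluminium → 18.03; tubes → 18.03.03; cold-drawn → 18.03.03.01. Scheduled 7%. quota on 18.03.03.01 open → in-quota 1%; Cassovia agreement on 18.02.02.02: 18.03.03.01 not covered; Cassovia agreement on 18.02.04.01: 18.03.03.01 not covered. → 1%.
Line D: copper → 18.01; wire → 18.01.02; cold-drawn → 18.01.02.02. Scheduled 24%. No special measure applies. → 24%.
Line E: aluminium → 18.03; in bars → 18.03.01; cold-drawn → 18.03.01.03. Scheduled 5%. Dunmara agreement on 18.03.01: RVC ≥ 65% → 8% available; preference 8% not lower than 5% → no reduction. → 5%.
Sum: 33% + 16% + 1% + 24% + 5% = 79%.

79%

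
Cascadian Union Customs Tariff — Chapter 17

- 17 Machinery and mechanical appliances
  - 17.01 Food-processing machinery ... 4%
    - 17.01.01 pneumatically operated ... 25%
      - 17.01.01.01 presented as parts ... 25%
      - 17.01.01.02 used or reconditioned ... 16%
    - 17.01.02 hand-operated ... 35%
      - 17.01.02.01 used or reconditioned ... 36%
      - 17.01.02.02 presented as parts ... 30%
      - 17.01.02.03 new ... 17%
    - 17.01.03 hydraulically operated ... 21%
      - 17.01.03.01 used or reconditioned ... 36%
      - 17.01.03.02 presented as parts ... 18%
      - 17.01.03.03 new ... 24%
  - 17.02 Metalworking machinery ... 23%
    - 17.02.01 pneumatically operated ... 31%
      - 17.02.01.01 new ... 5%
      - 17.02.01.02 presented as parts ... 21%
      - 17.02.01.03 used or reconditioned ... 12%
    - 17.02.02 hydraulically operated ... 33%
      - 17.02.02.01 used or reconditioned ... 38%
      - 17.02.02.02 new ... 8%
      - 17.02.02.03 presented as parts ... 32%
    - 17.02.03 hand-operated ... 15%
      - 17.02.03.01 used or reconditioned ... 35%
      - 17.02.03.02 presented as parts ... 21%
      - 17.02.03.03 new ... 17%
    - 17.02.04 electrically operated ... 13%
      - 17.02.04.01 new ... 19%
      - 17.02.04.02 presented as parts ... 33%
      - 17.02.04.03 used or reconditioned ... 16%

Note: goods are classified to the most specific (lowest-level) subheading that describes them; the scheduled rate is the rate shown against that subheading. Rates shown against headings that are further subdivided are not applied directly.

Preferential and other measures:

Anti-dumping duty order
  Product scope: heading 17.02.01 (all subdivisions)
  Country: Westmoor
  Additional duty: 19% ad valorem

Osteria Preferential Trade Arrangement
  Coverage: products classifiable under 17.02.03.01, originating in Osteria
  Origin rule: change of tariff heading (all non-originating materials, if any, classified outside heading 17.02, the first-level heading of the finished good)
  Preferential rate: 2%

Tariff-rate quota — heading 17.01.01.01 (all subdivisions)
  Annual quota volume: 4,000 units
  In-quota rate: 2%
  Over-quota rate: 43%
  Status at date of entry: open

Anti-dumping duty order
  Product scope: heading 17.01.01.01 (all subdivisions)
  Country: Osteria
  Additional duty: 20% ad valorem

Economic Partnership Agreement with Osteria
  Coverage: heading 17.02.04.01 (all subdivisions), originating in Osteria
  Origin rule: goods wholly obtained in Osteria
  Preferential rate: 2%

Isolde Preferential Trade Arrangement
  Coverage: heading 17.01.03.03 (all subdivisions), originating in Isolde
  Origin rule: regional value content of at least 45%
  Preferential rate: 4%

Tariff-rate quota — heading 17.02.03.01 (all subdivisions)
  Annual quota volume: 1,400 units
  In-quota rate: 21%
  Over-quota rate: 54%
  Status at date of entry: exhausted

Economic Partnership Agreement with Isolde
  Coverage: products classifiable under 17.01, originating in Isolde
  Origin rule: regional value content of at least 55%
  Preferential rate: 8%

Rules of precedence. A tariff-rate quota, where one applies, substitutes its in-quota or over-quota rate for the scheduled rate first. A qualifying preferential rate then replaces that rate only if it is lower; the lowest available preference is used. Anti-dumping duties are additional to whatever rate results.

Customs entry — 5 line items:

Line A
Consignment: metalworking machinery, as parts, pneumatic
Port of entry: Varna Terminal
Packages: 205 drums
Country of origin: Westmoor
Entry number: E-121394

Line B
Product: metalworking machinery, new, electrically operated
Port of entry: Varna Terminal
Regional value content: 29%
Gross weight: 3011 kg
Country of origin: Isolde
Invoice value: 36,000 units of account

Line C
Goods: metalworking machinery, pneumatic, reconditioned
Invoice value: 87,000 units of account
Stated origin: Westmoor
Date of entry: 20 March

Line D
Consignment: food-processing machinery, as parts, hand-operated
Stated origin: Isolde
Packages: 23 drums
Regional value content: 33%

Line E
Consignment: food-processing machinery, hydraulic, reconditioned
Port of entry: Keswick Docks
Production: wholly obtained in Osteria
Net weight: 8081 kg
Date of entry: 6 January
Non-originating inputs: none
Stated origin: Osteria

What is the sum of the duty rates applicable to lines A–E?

Line A: metalworking → 17.02; pneumatic → 17.02.01; as parts → 17.02.01.02. Scheduled 21%. anti-dumping (Westmoor, 17.02.01): +19%; total 21% + 19% = 40%. → 40%.
Line B: metalworking → 17.02; electrically operated → 17.02.04; new → 17.02.04.01. Scheduled 19%. Isolde agreement on 17.01.03.03: 17.02.04.01 not covered; Isolde agreement on 17.01: 17.02.04.01 not covered. → 19%.
Line C: metalworking → 17.02; pneumatic → 17.02.01; reconditioned → 17.02.01.03. Scheduled 12%. anti-dumping (Westmoor, 17.02.01): +19%; total 12% + 19% = 31%. → 31%.
Line D: food-processing → 17.01; hand-operated → 17.01.02; as parts → 17.01.02.02. Scheduled 30%. Isolde agreement on 17.01.03.03: 17.01.02.02 not covered; Isolde agreement on 17.01: RVC < 55%. → 30%.
Line E: food-processing → 17.01; hydraulic → 17.01.03; reconditioned → 17.01.03.01. Scheduled 36%. Osteria agreement on 17.02.03.01: 17.01.03.01 not covered; Osteria agreement on 17.02.04.01: 17.01.03.01 not covered. → 36%.
Sum: 40% + 19% + 31% + 30% + 36% = 156%.

156%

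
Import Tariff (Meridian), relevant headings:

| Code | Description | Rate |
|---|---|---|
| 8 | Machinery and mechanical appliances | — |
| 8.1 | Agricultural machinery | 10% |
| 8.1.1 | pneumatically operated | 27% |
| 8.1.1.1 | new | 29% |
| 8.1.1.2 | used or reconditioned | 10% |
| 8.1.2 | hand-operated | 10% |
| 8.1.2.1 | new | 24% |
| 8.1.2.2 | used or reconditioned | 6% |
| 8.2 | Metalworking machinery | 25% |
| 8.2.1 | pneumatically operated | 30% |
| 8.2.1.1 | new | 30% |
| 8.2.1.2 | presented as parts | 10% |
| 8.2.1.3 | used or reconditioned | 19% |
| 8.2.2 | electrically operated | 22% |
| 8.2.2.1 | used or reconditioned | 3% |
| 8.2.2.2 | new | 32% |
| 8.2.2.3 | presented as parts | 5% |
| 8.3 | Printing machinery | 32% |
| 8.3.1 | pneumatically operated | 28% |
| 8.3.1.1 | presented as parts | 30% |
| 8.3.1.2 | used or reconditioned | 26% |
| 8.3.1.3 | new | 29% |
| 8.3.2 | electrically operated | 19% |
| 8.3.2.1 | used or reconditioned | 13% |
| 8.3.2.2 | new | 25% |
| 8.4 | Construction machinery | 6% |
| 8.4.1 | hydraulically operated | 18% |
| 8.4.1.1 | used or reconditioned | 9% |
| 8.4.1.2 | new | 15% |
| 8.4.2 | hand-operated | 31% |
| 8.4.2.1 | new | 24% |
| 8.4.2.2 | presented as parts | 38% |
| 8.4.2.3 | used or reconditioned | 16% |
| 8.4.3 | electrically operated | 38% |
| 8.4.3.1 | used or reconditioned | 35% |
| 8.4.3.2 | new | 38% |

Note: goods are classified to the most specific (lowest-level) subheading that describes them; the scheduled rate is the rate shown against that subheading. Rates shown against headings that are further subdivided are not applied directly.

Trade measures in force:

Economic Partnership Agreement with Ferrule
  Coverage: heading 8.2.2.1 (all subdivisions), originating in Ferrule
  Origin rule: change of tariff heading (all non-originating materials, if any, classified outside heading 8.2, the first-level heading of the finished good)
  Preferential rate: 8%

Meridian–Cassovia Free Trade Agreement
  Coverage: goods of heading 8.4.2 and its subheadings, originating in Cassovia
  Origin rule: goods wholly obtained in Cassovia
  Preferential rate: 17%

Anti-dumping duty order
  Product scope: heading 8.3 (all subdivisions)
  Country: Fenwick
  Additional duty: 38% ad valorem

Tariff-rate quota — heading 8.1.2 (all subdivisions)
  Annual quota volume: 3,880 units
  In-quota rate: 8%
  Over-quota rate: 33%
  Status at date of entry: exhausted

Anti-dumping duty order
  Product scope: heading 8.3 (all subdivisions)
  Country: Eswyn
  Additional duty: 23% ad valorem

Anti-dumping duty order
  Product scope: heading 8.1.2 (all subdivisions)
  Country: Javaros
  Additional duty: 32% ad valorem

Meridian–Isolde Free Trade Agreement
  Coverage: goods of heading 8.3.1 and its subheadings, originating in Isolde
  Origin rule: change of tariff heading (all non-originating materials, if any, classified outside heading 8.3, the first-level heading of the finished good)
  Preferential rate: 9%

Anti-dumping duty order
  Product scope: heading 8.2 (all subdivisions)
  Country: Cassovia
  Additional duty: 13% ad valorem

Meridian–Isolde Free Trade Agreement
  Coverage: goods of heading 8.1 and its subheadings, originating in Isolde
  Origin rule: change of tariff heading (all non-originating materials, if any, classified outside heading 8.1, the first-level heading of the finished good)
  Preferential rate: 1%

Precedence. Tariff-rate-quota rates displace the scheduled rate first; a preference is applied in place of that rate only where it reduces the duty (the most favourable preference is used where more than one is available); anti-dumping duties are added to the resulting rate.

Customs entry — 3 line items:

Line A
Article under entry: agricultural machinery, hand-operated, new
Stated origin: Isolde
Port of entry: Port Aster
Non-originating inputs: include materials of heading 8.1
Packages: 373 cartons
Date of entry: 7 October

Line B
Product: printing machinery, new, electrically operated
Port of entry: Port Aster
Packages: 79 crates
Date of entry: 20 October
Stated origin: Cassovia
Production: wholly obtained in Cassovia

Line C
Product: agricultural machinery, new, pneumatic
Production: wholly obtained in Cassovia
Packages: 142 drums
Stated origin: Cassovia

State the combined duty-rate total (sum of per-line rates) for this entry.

Line A: agricultural → 8.1; hand-operated → 8.1.2; new → 8.1.2.1. Scheduled 24%. quota on 8.1.2 exhausted → over-quota 33%; Isolde agreement on 8.3.1: 8.1.2.1 not covered; Isolde agreement on 8.1: CTH not met. → 33%.
Line B: printing → 8.3; electrically operated → 8.3.2; new → 8.3.2.2. Scheduled 25%. Cassovia agreement on 8.4.2: 8.3.2.2 not covered. → 25%.
Line C: agricultural → 8.1; pneumatic → 8.1.1; new → 8.1.1.1. Scheduled 29%. Cassovia agreement on 8.4.2: 8.1.1.1 not covered. → 29%.
Sum: 33% + 25% + 29% = 87%.

87%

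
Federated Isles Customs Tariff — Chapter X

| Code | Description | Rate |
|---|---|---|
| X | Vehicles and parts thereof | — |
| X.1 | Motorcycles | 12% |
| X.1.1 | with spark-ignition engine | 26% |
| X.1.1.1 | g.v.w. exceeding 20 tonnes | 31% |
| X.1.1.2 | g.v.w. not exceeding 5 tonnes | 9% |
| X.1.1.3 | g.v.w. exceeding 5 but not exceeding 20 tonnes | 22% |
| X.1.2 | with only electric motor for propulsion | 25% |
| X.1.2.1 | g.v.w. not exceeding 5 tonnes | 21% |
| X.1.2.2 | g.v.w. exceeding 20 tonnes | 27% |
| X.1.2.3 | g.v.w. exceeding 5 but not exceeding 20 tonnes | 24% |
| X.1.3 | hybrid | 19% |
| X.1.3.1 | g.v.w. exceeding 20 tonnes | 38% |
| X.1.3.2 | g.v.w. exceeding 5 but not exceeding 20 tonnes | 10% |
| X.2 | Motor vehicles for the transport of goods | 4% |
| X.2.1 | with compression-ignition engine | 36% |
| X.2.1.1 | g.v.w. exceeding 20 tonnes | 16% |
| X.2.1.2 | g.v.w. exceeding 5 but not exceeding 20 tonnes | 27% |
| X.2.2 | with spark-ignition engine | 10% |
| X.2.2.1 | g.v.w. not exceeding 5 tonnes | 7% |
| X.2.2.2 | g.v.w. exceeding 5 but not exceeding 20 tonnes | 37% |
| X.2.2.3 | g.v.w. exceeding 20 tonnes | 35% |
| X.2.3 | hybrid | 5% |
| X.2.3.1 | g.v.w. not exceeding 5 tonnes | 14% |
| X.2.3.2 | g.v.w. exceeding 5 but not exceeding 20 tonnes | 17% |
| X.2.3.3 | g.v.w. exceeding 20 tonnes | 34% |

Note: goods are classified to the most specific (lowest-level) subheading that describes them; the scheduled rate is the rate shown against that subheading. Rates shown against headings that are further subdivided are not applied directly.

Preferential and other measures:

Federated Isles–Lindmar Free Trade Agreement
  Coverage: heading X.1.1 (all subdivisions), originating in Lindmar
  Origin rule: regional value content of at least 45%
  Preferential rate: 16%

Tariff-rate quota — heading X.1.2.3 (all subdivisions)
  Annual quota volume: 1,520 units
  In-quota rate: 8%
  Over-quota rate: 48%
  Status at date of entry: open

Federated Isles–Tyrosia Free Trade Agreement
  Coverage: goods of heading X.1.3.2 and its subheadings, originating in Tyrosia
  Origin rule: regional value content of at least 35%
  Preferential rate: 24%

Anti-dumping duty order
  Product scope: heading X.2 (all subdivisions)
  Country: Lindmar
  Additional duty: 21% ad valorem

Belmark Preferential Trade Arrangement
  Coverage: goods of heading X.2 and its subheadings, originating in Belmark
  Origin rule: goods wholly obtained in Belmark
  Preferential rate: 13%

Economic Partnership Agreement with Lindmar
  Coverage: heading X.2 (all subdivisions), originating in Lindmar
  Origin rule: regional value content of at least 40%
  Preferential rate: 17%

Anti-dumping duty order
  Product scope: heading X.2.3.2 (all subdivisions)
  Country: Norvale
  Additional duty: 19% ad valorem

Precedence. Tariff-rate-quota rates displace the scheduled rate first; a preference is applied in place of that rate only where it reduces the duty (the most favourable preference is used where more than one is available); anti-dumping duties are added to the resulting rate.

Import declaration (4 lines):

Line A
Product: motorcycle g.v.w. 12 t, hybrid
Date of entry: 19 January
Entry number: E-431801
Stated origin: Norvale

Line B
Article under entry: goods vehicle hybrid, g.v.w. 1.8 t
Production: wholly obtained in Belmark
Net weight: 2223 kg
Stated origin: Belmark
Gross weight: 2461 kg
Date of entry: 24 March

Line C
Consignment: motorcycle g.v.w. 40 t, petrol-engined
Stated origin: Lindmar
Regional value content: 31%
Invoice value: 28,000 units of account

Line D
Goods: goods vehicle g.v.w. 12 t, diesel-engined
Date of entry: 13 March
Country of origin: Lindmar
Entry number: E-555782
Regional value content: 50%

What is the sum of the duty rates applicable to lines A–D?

Line A: motorcycle → X.1; hybrid → X.1.3; g.v.w. 12 t → X.1.3.2. Scheduled 10%. No special measure applies. → 10%.
Line B: goods vehicle → X.2; hybrid → X.2.3; g.v.w. 1.8 t → X.2.3.1. Scheduled 14%. Belmark agreement on X.2: wholly obtained → 13% available; preferential 13%. → 13%.
Line C: motorcycle → X.1; petrol-engined → X.1.1; g.v.w. 40 t → X.1.1.1. Scheduled 31%. Lindmar agreement on X.1.1: RVC < 45%; Lindmar agreement on X.2: X.1.1.1 not covered. → 31%.
Line D: goods vehicle → X.2; diesel-engined → X.2.1; g.v.w. 12 t → X.2.1.2. Scheduled 27%. Lindmar agreement on X.1.1: X.2.1.2 not covered; Lindmar agreement on X.2: RVC ≥ 40% → 17% available; preferential 17%; anti-dumping (Lindmar, X.2): +21%; total 17% + 21% = 38%. → 38%.
Sum: 10% + 13% + 31% + 38% = 92%.

92%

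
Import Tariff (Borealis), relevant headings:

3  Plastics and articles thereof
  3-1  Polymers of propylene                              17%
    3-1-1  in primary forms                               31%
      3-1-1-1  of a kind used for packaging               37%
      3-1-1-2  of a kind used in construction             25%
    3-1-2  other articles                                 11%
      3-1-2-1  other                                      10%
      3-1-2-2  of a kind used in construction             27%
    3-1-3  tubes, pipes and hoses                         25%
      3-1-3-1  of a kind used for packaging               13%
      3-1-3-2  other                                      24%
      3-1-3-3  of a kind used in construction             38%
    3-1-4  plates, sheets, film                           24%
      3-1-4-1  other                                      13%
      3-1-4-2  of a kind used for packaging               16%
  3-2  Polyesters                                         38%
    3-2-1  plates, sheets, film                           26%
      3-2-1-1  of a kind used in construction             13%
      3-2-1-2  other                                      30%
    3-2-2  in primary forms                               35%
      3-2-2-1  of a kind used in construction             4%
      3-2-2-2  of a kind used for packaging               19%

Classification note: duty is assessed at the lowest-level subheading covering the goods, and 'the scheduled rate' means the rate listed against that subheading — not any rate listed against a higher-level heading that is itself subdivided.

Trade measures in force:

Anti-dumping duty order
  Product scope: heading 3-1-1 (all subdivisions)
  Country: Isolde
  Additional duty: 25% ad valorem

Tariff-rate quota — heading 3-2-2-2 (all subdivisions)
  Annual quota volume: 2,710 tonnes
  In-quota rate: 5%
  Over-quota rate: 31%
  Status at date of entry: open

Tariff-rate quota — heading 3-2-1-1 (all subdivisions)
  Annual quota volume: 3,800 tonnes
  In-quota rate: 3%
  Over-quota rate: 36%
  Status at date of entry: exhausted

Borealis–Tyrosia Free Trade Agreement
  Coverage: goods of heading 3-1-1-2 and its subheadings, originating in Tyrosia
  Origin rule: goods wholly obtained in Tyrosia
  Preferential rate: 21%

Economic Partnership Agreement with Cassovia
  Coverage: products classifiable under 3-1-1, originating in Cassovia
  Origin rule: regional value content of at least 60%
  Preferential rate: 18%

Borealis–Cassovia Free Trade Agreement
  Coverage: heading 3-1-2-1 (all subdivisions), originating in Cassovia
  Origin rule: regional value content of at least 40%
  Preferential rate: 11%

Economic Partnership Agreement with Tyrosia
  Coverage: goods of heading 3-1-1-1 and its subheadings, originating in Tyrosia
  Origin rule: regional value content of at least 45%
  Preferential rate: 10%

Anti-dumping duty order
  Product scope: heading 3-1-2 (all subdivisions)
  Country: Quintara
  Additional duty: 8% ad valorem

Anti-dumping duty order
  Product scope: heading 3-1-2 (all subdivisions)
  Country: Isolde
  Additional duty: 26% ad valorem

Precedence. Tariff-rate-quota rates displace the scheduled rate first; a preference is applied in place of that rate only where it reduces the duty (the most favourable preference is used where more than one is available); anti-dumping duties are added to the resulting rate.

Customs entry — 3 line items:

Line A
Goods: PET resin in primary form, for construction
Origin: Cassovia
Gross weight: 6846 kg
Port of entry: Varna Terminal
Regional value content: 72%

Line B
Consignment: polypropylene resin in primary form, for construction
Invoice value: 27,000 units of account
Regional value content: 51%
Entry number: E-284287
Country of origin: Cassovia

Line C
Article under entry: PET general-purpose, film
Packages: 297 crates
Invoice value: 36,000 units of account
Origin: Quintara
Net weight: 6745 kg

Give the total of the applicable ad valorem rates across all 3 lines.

59%

Line A: PET → 3-2; resin in primary form → 3-2-2; for construction → 3-2-2-1. Scheduled 4%. Cassovia agreement on 3-1-1: 3-2-2-1 not covered; Cassovia agreement on 3-1-2-1: 3-2-2-1 not covered. → 4%.
Line B: polypropylene → 3-1; resin in primary form → 3-1-1; for construction → 3-1-1-2. Scheduled 25%. Cassovia agreement on 3-1-1: RVC < 60%; Cassovia agreement on 3-1-2-1: 3-1-1-2 not covered. → 25%.
Line C: PET → 3-2; film → 3-2-1; general-purpose → 3-2-1-2. Scheduled 30%. No special measure applies. → 30%.
Sum: 4% + 25% + 30% = 59%.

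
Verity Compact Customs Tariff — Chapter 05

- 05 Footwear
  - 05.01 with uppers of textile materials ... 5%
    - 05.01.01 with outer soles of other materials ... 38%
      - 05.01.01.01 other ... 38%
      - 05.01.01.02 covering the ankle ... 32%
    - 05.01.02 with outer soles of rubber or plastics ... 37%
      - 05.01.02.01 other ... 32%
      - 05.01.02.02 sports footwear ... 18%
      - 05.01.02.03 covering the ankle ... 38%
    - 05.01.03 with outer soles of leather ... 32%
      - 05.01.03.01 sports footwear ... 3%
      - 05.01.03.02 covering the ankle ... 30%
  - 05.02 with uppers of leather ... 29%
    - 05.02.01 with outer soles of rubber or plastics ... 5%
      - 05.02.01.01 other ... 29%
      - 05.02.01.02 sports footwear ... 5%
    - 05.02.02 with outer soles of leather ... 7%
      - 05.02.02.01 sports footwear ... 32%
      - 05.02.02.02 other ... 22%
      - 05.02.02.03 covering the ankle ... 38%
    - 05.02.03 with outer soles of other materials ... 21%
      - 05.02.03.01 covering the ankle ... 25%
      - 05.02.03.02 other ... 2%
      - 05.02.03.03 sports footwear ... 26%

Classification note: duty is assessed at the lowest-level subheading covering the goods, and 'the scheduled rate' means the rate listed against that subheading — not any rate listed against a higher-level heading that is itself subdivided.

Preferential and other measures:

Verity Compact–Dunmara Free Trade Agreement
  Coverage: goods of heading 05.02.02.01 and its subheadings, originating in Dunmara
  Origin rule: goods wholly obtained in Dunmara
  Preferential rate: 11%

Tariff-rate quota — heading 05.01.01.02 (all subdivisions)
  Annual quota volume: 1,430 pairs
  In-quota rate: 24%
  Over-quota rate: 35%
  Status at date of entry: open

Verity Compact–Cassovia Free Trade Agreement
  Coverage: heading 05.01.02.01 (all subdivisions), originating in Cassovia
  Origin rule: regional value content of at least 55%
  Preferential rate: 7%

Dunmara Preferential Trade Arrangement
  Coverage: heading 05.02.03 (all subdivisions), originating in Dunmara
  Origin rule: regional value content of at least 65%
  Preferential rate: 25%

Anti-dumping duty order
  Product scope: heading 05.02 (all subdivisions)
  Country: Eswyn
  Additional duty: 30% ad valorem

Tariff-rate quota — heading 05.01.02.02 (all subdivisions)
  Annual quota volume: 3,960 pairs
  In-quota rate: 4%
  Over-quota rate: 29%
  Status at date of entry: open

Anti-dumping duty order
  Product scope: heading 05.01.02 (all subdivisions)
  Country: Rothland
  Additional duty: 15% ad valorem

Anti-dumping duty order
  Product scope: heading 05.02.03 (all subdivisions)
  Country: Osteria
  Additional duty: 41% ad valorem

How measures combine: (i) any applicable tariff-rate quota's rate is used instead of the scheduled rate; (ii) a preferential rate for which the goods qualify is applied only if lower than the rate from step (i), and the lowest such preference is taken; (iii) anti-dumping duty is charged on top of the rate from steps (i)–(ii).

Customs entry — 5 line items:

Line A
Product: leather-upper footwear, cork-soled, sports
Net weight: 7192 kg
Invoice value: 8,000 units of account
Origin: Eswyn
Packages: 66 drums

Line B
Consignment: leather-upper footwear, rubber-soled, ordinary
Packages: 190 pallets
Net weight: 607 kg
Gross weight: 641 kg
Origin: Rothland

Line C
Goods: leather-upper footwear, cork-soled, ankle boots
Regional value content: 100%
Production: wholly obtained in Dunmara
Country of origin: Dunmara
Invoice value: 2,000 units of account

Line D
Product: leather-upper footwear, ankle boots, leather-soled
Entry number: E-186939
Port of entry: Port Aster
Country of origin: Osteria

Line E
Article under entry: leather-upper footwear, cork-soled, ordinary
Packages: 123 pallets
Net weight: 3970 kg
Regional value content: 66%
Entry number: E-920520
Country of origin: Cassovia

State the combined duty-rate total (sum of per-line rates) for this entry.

150%

Line A: leather-upper → 05.02; cork-soled → 05.02.03; sports → 05.02.03.03. Scheduled 26%. anti-dumping (Eswyn, 05.02): +30%; total 26% + 30% = 56%. → 56%.
Line B: leather-upper → 05.02; rubber-soled → 05.02.01; ordinary → 05.02.01.01. Scheduled 29%. No special measure applies. → 29%.
Line C: leather-upper → 05.02; cork-soled → 05.02.03; ankle boots → 05.02.03.01. Scheduled 25%. Dunmara agreement on 05.02.02.01: 05.02.03.01 not covered; Dunmara agreement on 05.02.03: RVC ≥ 65% → 25% available; preference 25% not lower than 25% → no reduction. → 25%.
Line D: leather-upper → 05.02; leather-soled → 05.02.02; ankle boots → 05.02.02.03. Scheduled 38%. No special measure applies. → 38%.
Line E: leather-upper → 05.02; cork-soled → 05.02.03; ordinary → 05.02.03.02. Scheduled 2%. Cassovia agreement on 05.01.02.01: 05.02.03.02 not covered. → 2%.
Sum: 56% + 29% + 25% + 38% + 2% = 150%.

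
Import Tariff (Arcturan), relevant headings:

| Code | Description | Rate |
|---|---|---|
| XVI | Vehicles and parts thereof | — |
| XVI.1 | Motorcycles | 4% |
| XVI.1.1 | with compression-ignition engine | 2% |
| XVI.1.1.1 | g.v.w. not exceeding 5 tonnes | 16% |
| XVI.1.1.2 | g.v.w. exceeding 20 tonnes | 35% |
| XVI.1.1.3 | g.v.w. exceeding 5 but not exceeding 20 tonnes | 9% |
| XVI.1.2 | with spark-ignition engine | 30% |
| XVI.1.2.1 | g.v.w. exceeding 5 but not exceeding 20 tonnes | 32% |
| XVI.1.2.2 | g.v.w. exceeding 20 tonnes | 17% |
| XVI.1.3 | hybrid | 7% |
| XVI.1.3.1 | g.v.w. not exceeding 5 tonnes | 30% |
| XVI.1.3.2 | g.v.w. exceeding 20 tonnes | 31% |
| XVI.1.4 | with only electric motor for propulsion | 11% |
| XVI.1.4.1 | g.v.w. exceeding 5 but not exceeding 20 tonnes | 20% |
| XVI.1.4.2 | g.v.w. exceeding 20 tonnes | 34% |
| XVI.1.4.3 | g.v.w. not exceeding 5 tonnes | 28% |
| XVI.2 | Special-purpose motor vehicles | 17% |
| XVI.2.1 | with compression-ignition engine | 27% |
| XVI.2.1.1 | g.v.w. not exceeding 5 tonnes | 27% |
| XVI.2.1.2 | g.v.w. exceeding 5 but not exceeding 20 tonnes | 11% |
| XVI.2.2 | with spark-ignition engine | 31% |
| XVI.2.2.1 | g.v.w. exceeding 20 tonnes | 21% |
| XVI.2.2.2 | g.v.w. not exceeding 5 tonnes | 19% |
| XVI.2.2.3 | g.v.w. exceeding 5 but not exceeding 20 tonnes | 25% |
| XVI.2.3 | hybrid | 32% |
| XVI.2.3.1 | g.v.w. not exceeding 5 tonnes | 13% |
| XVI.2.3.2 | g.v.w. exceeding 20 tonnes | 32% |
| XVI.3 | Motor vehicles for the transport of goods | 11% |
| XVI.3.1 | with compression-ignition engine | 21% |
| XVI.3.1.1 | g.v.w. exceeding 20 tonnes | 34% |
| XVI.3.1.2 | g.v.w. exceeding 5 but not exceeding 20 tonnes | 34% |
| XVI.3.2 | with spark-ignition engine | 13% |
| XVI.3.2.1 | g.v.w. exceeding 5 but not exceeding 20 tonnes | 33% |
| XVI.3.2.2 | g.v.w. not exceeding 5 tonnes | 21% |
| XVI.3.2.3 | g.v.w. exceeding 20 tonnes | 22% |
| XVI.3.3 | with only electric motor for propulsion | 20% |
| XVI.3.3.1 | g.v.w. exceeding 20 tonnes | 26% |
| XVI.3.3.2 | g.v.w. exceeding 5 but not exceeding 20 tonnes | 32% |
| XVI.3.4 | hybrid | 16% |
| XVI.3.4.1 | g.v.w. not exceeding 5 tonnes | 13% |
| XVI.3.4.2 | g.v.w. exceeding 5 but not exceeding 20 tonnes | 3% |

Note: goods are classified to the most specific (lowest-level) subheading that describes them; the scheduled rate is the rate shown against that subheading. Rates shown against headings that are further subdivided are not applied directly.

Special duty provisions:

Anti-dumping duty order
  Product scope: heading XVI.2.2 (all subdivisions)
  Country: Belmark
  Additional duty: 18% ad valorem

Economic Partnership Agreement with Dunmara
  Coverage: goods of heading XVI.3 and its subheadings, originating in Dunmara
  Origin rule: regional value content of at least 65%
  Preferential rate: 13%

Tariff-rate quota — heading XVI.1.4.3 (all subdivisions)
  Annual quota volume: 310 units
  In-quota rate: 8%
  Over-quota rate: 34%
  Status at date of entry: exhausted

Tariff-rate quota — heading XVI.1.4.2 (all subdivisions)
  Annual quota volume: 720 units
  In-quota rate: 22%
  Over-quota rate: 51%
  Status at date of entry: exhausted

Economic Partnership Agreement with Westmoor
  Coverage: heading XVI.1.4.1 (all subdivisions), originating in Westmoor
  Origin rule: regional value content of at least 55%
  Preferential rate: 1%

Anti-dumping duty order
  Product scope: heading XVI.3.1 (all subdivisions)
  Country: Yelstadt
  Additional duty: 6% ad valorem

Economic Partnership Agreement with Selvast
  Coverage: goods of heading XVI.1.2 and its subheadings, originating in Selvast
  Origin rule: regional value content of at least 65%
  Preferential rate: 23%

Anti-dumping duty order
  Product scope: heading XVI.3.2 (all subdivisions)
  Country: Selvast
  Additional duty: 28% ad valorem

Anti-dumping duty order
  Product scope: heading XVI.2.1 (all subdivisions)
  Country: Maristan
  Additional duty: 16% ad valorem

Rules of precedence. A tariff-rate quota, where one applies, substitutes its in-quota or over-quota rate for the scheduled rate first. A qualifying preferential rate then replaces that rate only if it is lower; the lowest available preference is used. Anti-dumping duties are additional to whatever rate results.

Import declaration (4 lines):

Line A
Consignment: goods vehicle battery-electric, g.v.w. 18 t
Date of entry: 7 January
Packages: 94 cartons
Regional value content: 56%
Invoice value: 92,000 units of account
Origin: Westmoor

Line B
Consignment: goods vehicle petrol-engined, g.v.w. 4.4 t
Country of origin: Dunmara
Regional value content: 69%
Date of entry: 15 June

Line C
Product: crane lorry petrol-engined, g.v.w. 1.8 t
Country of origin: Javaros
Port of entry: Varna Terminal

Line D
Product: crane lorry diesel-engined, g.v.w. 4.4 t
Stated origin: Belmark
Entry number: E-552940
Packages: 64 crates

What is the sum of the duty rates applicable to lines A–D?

91%

Line A: goods vehicle → XVI.3; battery-electric → XVI.3.3; g.v.w. 18 t → XVI.3.3.2. Scheduled 32%. Westmoor agreement on XVI.1.4.1: XVI.3.3.2 not covered. → 32%.
Line B: goods vehicle → XVI.3; petrol-engined → XVI.3.2; g.v.w. 4.4 t → XVI.3.2.2. Scheduled 21%. Dunmara agreement on XVI.3: RVC ≥ 65% → 13% available; preferential 13%. → 13%.
Line C: crane lorry → XVI.2; petrol-engined → XVI.2.2; g.v.w. 1.8 t → XVI.2.2.2. Scheduled 19%. No special measure applies. → 19%.
Line D: crane lorry → XVI.2; diesel-engined → XVI.2.1; g.v.w. 4.4 t → XVI.2.1.1. Scheduled 27%. No special measure applies. → 27%.
Sum: 32% + 13% + 19% + 27% = 91%.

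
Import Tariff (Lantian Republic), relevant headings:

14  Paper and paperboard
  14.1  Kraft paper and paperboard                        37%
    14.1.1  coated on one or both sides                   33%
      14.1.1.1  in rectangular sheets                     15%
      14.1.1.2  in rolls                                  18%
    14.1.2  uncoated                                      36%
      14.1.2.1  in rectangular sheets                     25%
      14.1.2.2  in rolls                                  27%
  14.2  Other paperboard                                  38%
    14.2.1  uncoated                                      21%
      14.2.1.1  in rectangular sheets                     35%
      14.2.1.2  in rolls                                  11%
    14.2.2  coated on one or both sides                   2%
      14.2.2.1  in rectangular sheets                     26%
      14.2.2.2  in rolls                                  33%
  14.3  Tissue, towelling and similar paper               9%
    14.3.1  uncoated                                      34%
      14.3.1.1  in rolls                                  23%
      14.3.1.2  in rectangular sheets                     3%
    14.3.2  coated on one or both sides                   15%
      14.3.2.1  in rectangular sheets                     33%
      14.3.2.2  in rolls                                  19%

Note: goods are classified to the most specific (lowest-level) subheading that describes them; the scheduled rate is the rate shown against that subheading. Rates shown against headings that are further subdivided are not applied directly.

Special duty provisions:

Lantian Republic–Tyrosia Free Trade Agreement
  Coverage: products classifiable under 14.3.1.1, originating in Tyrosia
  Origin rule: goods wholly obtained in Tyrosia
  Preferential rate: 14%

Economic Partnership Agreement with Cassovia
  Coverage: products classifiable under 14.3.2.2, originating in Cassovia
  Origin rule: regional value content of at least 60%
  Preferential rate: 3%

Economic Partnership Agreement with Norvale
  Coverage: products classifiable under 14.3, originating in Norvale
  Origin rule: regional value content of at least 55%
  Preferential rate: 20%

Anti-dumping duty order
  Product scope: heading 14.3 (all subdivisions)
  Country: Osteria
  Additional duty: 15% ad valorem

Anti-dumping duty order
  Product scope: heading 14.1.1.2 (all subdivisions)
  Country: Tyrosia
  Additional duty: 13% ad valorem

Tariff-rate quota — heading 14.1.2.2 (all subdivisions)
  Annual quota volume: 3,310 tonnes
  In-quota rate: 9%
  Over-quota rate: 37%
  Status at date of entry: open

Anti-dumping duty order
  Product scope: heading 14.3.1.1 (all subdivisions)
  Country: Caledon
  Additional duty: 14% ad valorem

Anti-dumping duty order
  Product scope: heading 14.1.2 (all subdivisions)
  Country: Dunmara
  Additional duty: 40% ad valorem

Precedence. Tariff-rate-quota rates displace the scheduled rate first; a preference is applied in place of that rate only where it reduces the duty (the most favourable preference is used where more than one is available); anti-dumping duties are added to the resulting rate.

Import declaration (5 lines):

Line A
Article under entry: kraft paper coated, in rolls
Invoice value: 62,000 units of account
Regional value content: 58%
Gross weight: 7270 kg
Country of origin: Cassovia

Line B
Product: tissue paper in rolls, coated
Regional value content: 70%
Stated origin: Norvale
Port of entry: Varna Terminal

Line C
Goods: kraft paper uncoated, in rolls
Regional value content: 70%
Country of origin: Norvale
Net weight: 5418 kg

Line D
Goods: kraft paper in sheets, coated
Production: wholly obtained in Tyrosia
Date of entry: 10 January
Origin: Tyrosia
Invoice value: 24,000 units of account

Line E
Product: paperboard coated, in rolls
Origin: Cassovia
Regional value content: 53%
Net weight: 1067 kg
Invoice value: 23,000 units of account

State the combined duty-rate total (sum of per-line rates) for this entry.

Line A: kraft paper → 14.1; coated → 14.1.1; in rolls → 14.1.1.2. Scheduled 18%. Cassovia agreement on 14.3.2.2: 14.1.1.2 not covered. → 18%.
Line B: tissue paper → 14.3; coated → 14.3.2; in rolls → 14.3.2.2. Scheduled 19%. Norvale agreement on 14.3: RVC ≥ 55% → 20% available; preference 20% not lower than 19% → no reduction. → 19%.
Line C: kraft paper → 14.1; uncoated → 14.1.2; in rolls → 14.1.2.2. Scheduled 27%. quota on 14.1.2.2 open → in-quota 9%; Norvale agreement on 14.3: 14.1.2.2 not covered. → 9%.
Line D: kraft paper → 14.1; coated → 14.1.1; in sheets → 14.1.1.1. Scheduled 15%. Tyrosia agreement on 14.3.1.1: 14.1.1.1 not covered. → 15%.
Line E: paperboard → 14.2; coated → 14.2.2; in rolls → 14.2.2.2. Scheduled 33%. Cassovia agreement on 14.3.2.2: 14.2.2.2 not covered. → 33%.
Sum: 18% + 19% + 9% + 15% + 33% = 94%.

94%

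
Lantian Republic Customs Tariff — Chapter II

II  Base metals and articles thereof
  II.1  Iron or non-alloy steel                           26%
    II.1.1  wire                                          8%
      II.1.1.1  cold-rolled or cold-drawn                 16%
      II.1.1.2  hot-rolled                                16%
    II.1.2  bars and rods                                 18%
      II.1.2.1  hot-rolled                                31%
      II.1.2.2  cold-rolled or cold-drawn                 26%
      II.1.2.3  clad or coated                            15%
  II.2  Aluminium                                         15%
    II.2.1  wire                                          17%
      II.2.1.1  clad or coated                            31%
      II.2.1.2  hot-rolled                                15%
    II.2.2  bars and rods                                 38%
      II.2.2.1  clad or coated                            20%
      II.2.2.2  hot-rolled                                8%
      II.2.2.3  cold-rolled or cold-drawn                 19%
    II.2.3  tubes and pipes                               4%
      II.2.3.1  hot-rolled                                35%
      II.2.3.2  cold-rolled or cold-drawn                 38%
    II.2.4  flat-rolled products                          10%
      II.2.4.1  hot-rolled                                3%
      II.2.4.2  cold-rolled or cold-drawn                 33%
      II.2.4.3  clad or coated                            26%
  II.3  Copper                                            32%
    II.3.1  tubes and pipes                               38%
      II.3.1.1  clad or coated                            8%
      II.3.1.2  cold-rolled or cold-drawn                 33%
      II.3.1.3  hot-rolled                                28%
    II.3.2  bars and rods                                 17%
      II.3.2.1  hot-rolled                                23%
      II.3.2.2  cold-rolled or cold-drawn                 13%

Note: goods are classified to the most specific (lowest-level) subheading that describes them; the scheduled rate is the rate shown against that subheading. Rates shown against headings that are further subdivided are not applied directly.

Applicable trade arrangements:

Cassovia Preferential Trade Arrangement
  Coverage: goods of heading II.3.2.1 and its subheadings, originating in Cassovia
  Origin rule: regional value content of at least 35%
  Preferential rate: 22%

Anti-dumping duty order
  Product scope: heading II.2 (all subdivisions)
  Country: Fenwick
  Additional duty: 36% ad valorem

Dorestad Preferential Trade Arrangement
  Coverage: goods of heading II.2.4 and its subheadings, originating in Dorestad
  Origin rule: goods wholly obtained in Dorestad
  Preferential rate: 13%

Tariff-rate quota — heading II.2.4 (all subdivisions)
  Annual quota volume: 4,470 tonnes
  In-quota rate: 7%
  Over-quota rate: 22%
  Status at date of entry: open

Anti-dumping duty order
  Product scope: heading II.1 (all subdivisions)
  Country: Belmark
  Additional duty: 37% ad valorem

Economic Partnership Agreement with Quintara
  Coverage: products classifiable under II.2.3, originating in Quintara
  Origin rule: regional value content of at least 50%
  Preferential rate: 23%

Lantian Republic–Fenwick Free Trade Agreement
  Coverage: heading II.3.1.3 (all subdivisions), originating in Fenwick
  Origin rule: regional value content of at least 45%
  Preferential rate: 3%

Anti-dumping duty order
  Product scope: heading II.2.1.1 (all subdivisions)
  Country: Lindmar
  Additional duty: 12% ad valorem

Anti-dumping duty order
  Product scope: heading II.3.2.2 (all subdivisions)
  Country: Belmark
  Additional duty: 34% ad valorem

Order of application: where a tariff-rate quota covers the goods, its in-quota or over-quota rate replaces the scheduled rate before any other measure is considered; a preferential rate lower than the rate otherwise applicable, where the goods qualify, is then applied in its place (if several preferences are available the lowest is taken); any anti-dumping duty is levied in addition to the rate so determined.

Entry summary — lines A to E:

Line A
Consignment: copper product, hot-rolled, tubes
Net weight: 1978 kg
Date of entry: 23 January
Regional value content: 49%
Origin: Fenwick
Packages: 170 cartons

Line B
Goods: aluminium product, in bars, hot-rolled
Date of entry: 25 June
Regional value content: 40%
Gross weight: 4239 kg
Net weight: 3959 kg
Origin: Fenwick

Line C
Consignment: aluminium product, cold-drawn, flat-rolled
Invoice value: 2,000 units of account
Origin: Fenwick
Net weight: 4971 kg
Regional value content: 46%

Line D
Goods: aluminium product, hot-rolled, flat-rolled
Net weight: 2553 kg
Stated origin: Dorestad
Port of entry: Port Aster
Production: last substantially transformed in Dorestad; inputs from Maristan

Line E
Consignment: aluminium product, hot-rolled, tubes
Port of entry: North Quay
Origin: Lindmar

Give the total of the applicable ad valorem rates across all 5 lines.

Line A: copper → II.3; tubes → II.3.1; hot-rolled → II.3.1.3. Scheduled 28%. Fenwick agreement on II.3.1.3: RVC ≥ 45% → 3% available; preferential 3%. → 3%.
Line B: aluminium → II.2; in bars → II.2.2; hot-rolled → II.2.2.2. Scheduled 8%. Fenwick agreement on II.3.1.3: II.2.2.2 not covered; anti-dumping (Fenwick, II.2): +36%; total 8% + 36% = 44%. → 44%.
Line C: aluminium → II.2; flat-rolled → II.2.4; cold-drawn → II.2.4.2. Scheduled 33%. quota on II.2.4 open → in-quota 7%; Fenwick agreement on II.3.1.3: II.2.4.2 not covered; anti-dumping (Fenwick, II.2): +36%; total 7% + 36% = 43%. → 43%.
Line D: aluminium → II.2; flat-rolled → II.2.4; hot-rolled → II.2.4.1. Scheduled 3%. quota on II.2.4 open → in-quota 7%; Dorestad agreement on II.2.4: not wholly obtained. → 7%.
Line E: aluminium → II.2; tubes → II.2.3; hot-rolled → II.2.3.1. Scheduled 35%. No special measure applies. → 35%.
Sum: 3% + 44% + 43% + 7% + 35% = 132%.

132%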